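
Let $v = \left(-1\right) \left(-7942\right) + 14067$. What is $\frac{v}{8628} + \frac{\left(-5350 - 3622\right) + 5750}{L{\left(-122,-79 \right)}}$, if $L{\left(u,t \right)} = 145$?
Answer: $- \frac{24608111}{1251060} \approx -19.67$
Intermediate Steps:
$v = 22009$ ($v = 7942 + 14067 = 22009$)
$\frac{v}{8628} + \frac{\left(-5350 - 3622\right) + 5750}{L{\left(-122,-79 \right)}} = \frac{22009}{8628} + \frac{\left(-5350 - 3622\right) + 5750}{145} = 22009 \cdot \frac{1}{8628} + \left(-8972 + 5750\right) \frac{1}{145} = \frac{22009}{8628} - \frac{3222}{145} = - \frac{24608111}{1251060}$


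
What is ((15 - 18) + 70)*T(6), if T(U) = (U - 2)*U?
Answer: 1608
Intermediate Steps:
T(U) = U*(-2 + U) (T(U) = (-2 + U)*U = U*(-2 + U))
((15 - 18) + 70)*T(6) = ((15 - 18) + 70)*(6*(-2 + 6)) = (-3 + 70)*(6*4) = 67*24 = 1608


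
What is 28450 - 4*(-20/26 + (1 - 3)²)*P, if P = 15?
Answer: 367330/13 ≈ 28256.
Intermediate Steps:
28450 - 4*(-20/26 + (1 - 3)²)*P = 28450 - 4*(-20/26 + (1 - 3)²)*15 = 28450 - 4*(-20*1/26 + (-2)²)*15 = 28450 - 4*(-10/13 + 4)*15 = 28450 - 168*15/13 = 28450 - 4*630/13 = 28450 - 2520/13 = 367330/13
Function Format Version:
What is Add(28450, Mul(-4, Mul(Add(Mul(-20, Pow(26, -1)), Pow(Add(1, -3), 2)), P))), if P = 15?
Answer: Rational(367330, 13) ≈ 28256.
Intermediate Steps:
Add(28450, Mul(-4, Mul(Add(Mul(-20, Pow(26, -1)), Pow(Add(1, -3), 2)), P))) = Add(28450, Mul(-4, Mul(Add(Mul(-20, Pow(26, -1)), Pow(Add(1, -3), 2)), 15))) = Add(28450, Mul(-4, Mul(Add(Mul(-20, Rational(1, 26)), Pow(-2, 2)), 15))) = Add(28450, Mul(-4, Mul(Add(Rational(-10, 13), 4), 15))) = Add(28450, Mul(-4, Mul(Rational(42, 13), 15))) = Add(28450, Mul(-4, Rational(630, 13))) = Add(28450, Rational(-2520, 13)) = Rational(367330, 13)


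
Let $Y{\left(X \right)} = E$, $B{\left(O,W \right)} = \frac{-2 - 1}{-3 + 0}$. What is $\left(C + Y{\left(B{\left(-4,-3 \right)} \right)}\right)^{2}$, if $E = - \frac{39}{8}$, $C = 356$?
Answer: $\frac{7890481}{64} \approx 1.2329 \cdot 10^{5}$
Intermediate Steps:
$B{\left(O,W \right)} = 1$ ($B{\left(O,W \right)} = - \frac{3}{-3} = \left(-3\right) \left(- \frac{1}{3}\right) = 1$)
$E = - \frac{39}{8}$ ($E = \left(-39\right) \frac{1}{8} = - \frac{39}{8} \approx -4.875$)
$Y{\left(X \right)} = - \frac{39}{8}$
$\left(C + Y{\left(B{\left(-4,-3 \right)} \right)}\right)^{2} = \left(356 - \frac{39}{8}\right)^{2} = \left(\frac{2809}{8}\right)^{2} = \frac{7890481}{64}$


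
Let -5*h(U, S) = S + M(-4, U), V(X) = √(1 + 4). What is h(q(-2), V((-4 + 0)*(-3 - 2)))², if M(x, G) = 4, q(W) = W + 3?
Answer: (4 + √5)²/25 ≈ 1.5555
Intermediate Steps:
q(W) = 3 + W
V(X) = √5
h(U, S) = -⅘ - S/5 (h(U, S) = -(S + 4)/5 = -(4 + S)/5 = -⅘ - S/5)
h(q(-2), V((-4 + 0)*(-3 - 2)))² = (-⅘ - √5/5)²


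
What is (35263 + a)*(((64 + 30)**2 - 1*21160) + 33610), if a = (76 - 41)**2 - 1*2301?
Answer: 727704482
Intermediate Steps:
a = -1076 (a = 35**2 - 2301 = 1225 - 2301 = -1076)
(35263 + a)*(((64 + 30)**2 - 1*21160) + 33610) = (35263 - 1076)*(((64 + 30)**2 - 1*21160) + 33610) = 34187*((94**2 - 21160) + 33610) = 34187*((8836 - 21160) + 33610) = 34187*(-12324 + 33610) = 34187*21286 = 727704482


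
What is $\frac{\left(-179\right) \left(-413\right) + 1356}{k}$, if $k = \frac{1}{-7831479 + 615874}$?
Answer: $-543212391215$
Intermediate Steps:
$k = - \frac{1}{7215605}$ ($k = \frac{1}{-7215605} = - \frac{1}{7215605} \approx -1.3859 \cdot 10^{-7}$)
$\frac{\left(-179\right) \left(-413\right) + 1356}{k} = \frac{\left(-179\right) \left(-413\right) + 1356}{- \frac{1}{7215605}} = \left(73927 + 1356\right) \left(-7215605\right) = 75283 \left(-7215605\right) = -543212391215$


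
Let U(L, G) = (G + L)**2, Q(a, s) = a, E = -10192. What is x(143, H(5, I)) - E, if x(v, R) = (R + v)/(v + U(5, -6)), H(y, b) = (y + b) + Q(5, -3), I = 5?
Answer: 733903/72 ≈ 10193.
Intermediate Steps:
H(y, b) = 5 + b + y (H(y, b) = (y + b) + 5 = (b + y) + 5 = 5 + b + y)
x(v, R) = (R + v)/(1 + v) (x(v, R) = (R + v)/(v + (-6 + 5)**2) = (R + v)/(v + (-1)**2) = (R + v)/(v + 1) = (R + v)/(1 + v))
x(143, H(5, I)) - E = ((5 + 5 + 5) + 143)/(1 + 143) - 1*(-10192) = (15 + 143)/144 + 10192 = (1/144)*158 + 10192 = 79/72 + 10192 = 733903/72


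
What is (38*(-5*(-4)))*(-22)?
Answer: -16720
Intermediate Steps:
(38*(-5*(-4)))*(-22) = (38*20)*(-22) = 760*(-22) = -16720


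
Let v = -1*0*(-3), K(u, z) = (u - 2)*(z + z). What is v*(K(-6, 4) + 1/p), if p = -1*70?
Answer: 0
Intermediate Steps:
p = -70
K(u, z) = 2*z*(-2 + u) (K(u, z) = (-2 + u)*(2*z) = 2*z*(-2 + u))
v = 0 (v = 0*(-3) = 0)
v*(K(-6, 4) + 1/p) = 0*(2*4*(-2 - 6) + 1/(-70)) = 0*(2*4*(-8) - 1/70) = 0*(-64 - 1/70) = 0*(-4481/70) = 0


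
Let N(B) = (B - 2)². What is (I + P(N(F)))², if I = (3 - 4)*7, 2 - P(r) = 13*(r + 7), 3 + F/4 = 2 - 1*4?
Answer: 40806544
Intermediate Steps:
F = -20 (F = -12 + 4*(2 - 1*4) = -12 + 4*(2 - 4) = -12 + 4*(-2) = -12 - 8 = -20)
N(B) = (-2 + B)²
P(r) = -89 - 13*r (P(r) = 2 - 13*(r + 7) = 2 - 13*(7 + r) = 2 - (91 + 13*r) = 2 + (-91 - 13*r) = -89 - 13*r)
I = -7 (I = -1*7 = -7)
(I + P(N(F)))² = (-7 + (-89 - 13*(-2 - 20)²))² = (-7 + (-89 - 13*(-22)²))² = (-7 + (-89 - 13*484))² = (-7 + (-89 - 6292))² = (-7 - 6381)² = (-6388)² = 40806544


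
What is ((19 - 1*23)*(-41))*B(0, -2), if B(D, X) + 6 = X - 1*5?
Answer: -2132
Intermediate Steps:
B(D, X) = -11 + X (B(D, X) = -6 + (X - 1*5) = -6 + (X - 5) = -6 + (-5 + X) = -11 + X)
((19 - 1*23)*(-41))*B(0, -2) = ((19 - 1*23)*(-41))*(-11 - 2) = ((19 - 23)*(-41))*(-13) = -4*(-41)*(-13) = 164*(-13) = -2132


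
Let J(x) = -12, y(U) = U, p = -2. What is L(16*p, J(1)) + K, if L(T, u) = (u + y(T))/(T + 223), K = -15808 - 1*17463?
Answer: -6354805/191 ≈ -33271.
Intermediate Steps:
K = -33271 (K = -15808 - 17463 = -33271)
L(T, u) = (T + u)/(223 + T) (L(T, u) = (u + T)/(T + 223) = (T + u)/(223 + T))
L(16*p, J(1)) + K = (16*(-2) - 12)/(223 + 16*(-2)) - 33271 = (-32 - 12)/(223 - 32) - 33271 = -44/191 - 33271 = -6354805/191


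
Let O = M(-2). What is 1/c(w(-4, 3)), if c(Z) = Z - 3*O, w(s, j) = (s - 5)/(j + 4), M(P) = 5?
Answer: -7/114 ≈ -0.061404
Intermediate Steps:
O = 5
w(s, j) = (-5 + s)/(4 + j)
c(Z) = -15 + Z (c(Z) = Z - 3*5 = Z - 15 = -15 + Z)
1/c(w(-4, 3)) = 1/(-15 + (-5 - 4)/(4 + 3)) = 1/(-15 - 9/7) = 1/(-114/7) = -7/114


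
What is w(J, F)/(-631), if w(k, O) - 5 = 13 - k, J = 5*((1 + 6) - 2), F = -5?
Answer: 7/631 ≈ 0.011093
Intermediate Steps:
J = 25 (J = 5*(7 - 2) = 5*5 = 25)
w(k, O) = 18 - k (w(k, O) = 5 + (13 - k) = 18 - k)
w(J, F)/(-631) = (18 - 1*25)/(-631) = (18 - 25)*(-1/631) = -7*(-1/631) = 7/631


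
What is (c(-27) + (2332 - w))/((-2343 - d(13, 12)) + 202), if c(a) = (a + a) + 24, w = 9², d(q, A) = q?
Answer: -2221/2154 ≈ -1.0311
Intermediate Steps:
w = 81
c(a) = 24 + 2*a (c(a) = 2*a + 24 = 24 + 2*a)
(c(-27) + (2332 - w))/((-2343 - d(13, 12)) + 202) = ((24 + 2*(-27)) + (2332 - 1*81))/((-2343 - 1*13) + 202) = ((24 - 54) + (2332 - 81))/((-2343 - 13) + 202) = (-30 + 2251)/(-2356 + 202) = 2221/(-2154) = 2221*(-1/2154) = -2221/2154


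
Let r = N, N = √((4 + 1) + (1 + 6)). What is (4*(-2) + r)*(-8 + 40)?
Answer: -256 + 64*√3 ≈ -145.15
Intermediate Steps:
N = 2*√3 (N = √(5 + 7) = √12 = 2*√3 ≈ 3.4641)
r = 2*√3 ≈ 3.4641
(4*(-2) + r)*(-8 + 40) = (4*(-2) + 2*√3)*(-8 + 40) = (-8 + 2*√3)*32 = -256 + 64*√3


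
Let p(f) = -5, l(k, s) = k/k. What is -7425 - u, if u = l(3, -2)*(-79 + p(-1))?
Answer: -7341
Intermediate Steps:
l(k, s) = 1
u = -84 (u = 1*(-79 - 5) = 1*(-84) = -84)
-7425 - u = -7425 - 1*(-84) = -7425 + 84 = -7341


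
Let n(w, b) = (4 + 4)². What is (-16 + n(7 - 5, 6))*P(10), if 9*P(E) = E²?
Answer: 1600/3 ≈ 533.33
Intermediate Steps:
n(w, b) = 64 (n(w, b) = 8² = 64)
P(E) = E²/9
(-16 + n(7 - 5, 6))*P(10) = (-16 + 64)*((⅑)*10²) = 48*((⅑)*100) = 48*(100/9) = 1600/3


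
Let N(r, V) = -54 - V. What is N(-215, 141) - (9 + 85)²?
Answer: -9031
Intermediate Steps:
N(-215, 141) - (9 + 85)² = (-54 - 1*141) - (9 + 85)² = (-54 - 141) - 1*94² = -195 - 1*8836 = -195 - 8836 = -9031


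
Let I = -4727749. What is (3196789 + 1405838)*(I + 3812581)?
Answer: -4212176946336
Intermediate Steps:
(3196789 + 1405838)*(I + 3812581) = (3196789 + 1405838)*(-4727749 + 3812581) = 4602627*(-915168) = -4212176946336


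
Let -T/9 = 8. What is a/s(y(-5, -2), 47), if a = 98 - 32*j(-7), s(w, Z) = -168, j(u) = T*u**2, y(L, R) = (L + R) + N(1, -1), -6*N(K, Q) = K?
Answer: -8071/12 ≈ -672.58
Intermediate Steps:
T = -72 (T = -9*8 = -72)
N(K, Q) = -K/6
y(L, R) = -1/6 + L + R (y(L, R) = (L + R) - 1/6*1 = (L + R) - 1/6 = -1/6 + L + R)
j(u) = -72*u**2
a = 112994 (a = 98 - (-2304)*(-7)**2 = 98 - (-2304)*49 = 98 - 32*(-3528) = 98 + 112896 = 112994)
a/s(y(-5, -2), 47) = 112994/(-168) = 112994*(-1/168) = -8071/12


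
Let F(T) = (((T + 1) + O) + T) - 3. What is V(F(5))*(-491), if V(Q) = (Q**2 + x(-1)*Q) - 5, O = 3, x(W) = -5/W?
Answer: -83961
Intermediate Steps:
F(T) = 1 + 2*T (F(T) = (((T + 1) + 3) + T) - 3 = (((1 + T) + 3) + T) - 3 = ((4 + T) + T) - 3 = (4 + 2*T) - 3 = 1 + 2*T)
V(Q) = -5 + Q**2 + 5*Q (V(Q) = (Q**2 + (-5/(-1))*Q) - 5 = (Q**2 + (-5*(-1))*Q) - 5 = (Q**2 + 5*Q) - 5 = -5 + Q**2 + 5*Q)
V(F(5))*(-491) = (-5 + (1 + 2*5)**2 + 5*(1 + 2*5))*(-491) = (-5 + (1 + 10)**2 + 5*(1 + 10))*(-491) = (-5 + 11**2 + 5*11)*(-491) = (-5 + 121 + 55)*(-491) = 171*(-491) = -83961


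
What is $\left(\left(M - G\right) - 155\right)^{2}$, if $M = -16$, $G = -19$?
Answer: $23104$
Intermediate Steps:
$\left(\left(M - G\right) - 155\right)^{2} = \left(\left(-16 - -19\right) - 155\right)^{2} = \left(\left(-16 + 19\right) - 155\right)^{2} = \left(3 - 155\right)^{2} = \left(-152\right)^{2} = 23104$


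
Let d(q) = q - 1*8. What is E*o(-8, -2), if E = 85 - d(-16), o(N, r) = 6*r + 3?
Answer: -981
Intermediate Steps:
d(q) = -8 + q (d(q) = q - 8 = -8 + q)
o(N, r) = 3 + 6*r
E = 109 (E = 85 - (-8 - 16) = 85 - 1*(-24) = 85 + 24 = 109)
E*o(-8, -2) = 109*(3 + 6*(-2)) = 109*(3 - 12) = 109*(-9) = -981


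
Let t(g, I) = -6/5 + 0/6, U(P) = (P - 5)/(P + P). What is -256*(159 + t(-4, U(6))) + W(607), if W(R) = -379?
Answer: -203879/5 ≈ -40776.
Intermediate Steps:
U(P) = (-5 + P)/(2*P) (U(P) = (-5 + P)/((2*P)) = (-5 + P)*(1/(2*P)) = (-5 + P)/(2*P))
t(g, I) = -6/5 (t(g, I) = -6*1/5 + 0*(1/6) = -6/5 + 0 = -6/5)
-256*(159 + t(-4, U(6))) + W(607) = -256*(159 - 6/5) - 379 = -256*789/5 - 379 = -201984/5 - 379 = -203879/5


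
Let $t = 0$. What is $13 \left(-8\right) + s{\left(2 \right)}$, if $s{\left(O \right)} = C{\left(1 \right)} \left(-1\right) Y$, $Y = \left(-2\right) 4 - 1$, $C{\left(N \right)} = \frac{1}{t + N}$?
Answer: $-95$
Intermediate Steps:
$C{\left(N \right)} = \frac{1}{N}$ ($C{\left(N \right)} = \frac{1}{0 + N} = \frac{1}{N}$)
$Y = -9$ ($Y = -8 - 1 = -9$)
$s{\left(O \right)} = 9$ ($s{\left(O \right)} = 1^{-1} \left(-1\right) \left(-9\right) = 1 \left(-1\right) \left(-9\right) = \left(-1\right) \left(-9\right) = 9$)
$13 \left(-8\right) + s{\left(2 \right)} = 13 \left(-8\right) + 9 = -104 + 9 = -95$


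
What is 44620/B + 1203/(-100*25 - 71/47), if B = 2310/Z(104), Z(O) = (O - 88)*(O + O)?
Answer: 1745861736085/27158901 ≈ 64283.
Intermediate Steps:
Z(O) = 2*O*(-88 + O) (Z(O) = (-88 + O)*(2*O) = 2*O*(-88 + O))
B = 1155/1664 (B = 2310/((2*104*(-88 + 104))) = 2310/((2*104*16)) = 2310/3328 = 2310*(1/3328) = 1155/1664 ≈ 0.69411)
44620/B + 1203/(-100*25 - 71/47) = 44620/(1155/1664) + 1203/(-100*25 - 71/47) = 44620*(1664/1155) + 1203/(-2500 - 71*1/47) = 14849536/231 + 1203/(-2500 - 71/47) = 14849536/231 + 1203/(-117571/47) = 14849536/231 + 1203*(-47/117571) = 14849536/231 - 56541/117571 = 1745861736085/27158901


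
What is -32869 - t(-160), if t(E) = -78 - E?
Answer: -32951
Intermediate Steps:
-32869 - t(-160) = -32869 - (-78 - 1*(-160)) = -32869 - (-78 + 160) = -32869 - 1*82 = -32869 - 82 = -32951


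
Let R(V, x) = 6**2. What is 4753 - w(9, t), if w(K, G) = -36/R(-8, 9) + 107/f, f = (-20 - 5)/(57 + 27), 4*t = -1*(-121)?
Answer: 127838/25 ≈ 5113.5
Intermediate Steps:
R(V, x) = 36
t = 121/4 (t = (-1*(-121))/4 = (1/4)*121 = 121/4 ≈ 30.250)
f = -25/84 ≈ -0.29762
w(K, G) = -9013/25 (w(K, G) = -36/36 + 107/(-25/84) = -36*1/36 + 107*(-84/25) = -1 - 8988/25 = -9013/25)
4753 - w(9, t) = 4753 - 1*(-9013/25) = 4753 + 9013/25 = 127838/25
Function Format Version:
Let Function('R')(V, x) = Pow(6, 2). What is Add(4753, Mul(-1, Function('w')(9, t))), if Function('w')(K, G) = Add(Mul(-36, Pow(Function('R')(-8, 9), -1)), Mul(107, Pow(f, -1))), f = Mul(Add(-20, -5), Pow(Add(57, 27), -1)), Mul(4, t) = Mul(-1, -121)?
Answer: Rational(127838, 25) ≈ 5113.5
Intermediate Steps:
Function('R')(V, x) = 36
t = Rational(121, 4) (t = Mul(Rational(1, 4), Mul(-1, -121)) = Mul(Rational(1, 4), 121) = Rational(121, 4) ≈ 30.250)
f = Rational(-25, 84) (f = Mul(-25, Pow(84, -1)) = Mul(-25, Rational(1, 84)) = Rational(-25, 84) ≈ -0.29762)
Function('w')(K, G) = Rational(-9013, 25) (Function('w')(K, G) = Add(Mul(-36, Pow(36, -1)), Mul(107, Pow(Rational(-25, 84), -1))) = Add(Mul(-36, Rational(1, 36)), Mul(107, Rational(-84, 25))) = Add(-1, Rational(-8988, 25)) = Rational(-9013, 25))
Add(4753, Mul(-1, Function('w')(9, t))) = Add(4753, Mul(-1, Rational(-9013, 25))) = Add(4753, Rational(9013, 25)) = Rational(127838, 25)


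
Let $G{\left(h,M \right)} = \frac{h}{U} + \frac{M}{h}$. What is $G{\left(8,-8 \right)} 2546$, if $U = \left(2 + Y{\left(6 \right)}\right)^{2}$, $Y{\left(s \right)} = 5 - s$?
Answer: $17822$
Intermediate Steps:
$U = 1$ ($U = \left(2 + \left(5 - 6\right)\right)^{2} = \left(2 - 1\right)^{2} = 1^{2} = 1$)
$G{\left(h,M \right)} = h + \frac{M}{h}$ ($G{\left(h,M \right)} = \frac{h}{1} + \frac{M}{h} = h 1 + \frac{M}{h} = h + \frac{M}{h}$)
$G{\left(8,-8 \right)} 2546 = \left(8 - \frac{8}{8}\right) 2546 = \left(8 - 1\right) 2546 = 7 \cdot 2546 = 17822$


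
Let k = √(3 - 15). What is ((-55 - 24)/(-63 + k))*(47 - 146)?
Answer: -164241/1327 - 5214*I*√3/1327 ≈ -123.77 - 6.8055*I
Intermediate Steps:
k = 2*I*√3 (k = √(-12) = 2*I*√3 ≈ 3.4641*I)
((-55 - 24)/(-63 + k))*(47 - 146) = ((-55 - 24)/(-63 + 2*I*√3))*(47 - 146) = -79/(-63 + 2*I*√3)*(-99) = 7821/(-63 + 2*I*√3)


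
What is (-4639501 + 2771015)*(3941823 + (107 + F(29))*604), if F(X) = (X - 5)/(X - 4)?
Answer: -187177025652706/25 ≈ -7.4871e+12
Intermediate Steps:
F(X) = (-5 + X)/(-4 + X)
(-4639501 + 2771015)*(3941823 + (107 + F(29))*604) = (-4639501 + 2771015)*(3941823 + (107 + (-5 + 29)/(-4 + 29))*604) = -1868486*(3941823 + (107 + 24/25)*604) = -1868486*(3941823 + (2699/25)*604) = -1868486*(3941823 + 1630196/25) = -1868486*100175771/25 = -187177025652706/25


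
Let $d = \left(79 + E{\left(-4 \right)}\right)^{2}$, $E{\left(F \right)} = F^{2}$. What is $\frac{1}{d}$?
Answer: $\frac{1}{9025} \approx 0.0001108$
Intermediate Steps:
$d = 9025$ ($d = \left(79 + \left(-4\right)^{2}\right)^{2} = \left(79 + 16\right)^{2} = 95^{2} = 9025$)
$\frac{1}{d} = \frac{1}{9025}$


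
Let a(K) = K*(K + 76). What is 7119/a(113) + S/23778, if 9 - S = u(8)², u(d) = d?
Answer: 7871/23778 ≈ 0.33102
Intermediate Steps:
a(K) = K*(76 + K)
S = -55 (S = 9 - 1*8² = 9 - 1*64 = 9 - 64 = -55)
7119/a(113) + S/23778 = 7119/((113*(76 + 113))) - 55/23778 = 7119/((113*189)) - 55*1/23778 = 7119/21357 - 55/23778 = 7119*(1/21357) - 55/23778 = ⅓ - 55/23778 = 7871/23778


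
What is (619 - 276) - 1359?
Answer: -1016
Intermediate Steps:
(619 - 276) - 1359 = 343 - 1359 = -1016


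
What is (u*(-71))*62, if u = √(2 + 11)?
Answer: -4402*√13 ≈ -15872.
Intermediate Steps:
u = √13 ≈ 3.6056
(u*(-71))*62 = (√13*(-71))*62 = -71*√13*62 = -4402*√13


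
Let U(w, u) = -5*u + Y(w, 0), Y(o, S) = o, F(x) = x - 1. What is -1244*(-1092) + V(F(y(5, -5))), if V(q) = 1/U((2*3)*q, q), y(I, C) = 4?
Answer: 4075345/3 ≈ 1.3584e+6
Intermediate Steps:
F(x) = -1 + x
U(w, u) = w - 5*u (U(w, u) = -5*u + w = w - 5*u)
V(q) = 1/q (V(q) = 1/((2*3)*q - 5*q) = 1/(6*q - 5*q) = 1/q)
-1244*(-1092) + V(F(y(5, -5))) = -1244*(-1092) + 1/(-1 + 4) = 1358448 + 1/3 = 1358448 + ⅓ = 4075345/3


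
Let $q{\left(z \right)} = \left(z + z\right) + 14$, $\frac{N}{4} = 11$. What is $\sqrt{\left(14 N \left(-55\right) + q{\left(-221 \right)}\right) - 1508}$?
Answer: $22 i \sqrt{74} \approx 189.25 i$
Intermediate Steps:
$N = 44$ ($N = 4 \cdot 11 = 44$)
$q{\left(z \right)} = 14 + 2 z$ ($q{\left(z \right)} = 2 z + 14 = 14 + 2 z$)
$\sqrt{\left(14 N \left(-55\right) + q{\left(-221 \right)}\right) - 1508} = \sqrt{\left(14 \cdot 44 \left(-55\right) + \left(14 + 2 \left(-221\right)\right)\right) - 1508} = \sqrt{\left(616 \left(-55\right) + \left(14 - 442\right)\right) - 1508} = \sqrt{\left(-33880 - 428\right) - 1508} = \sqrt{-34308 - 1508} = \sqrt{-35816} = 22 i \sqrt{74}$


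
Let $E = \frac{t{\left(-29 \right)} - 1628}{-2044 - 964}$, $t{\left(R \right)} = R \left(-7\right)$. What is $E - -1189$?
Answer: $\frac{3577937}{3008} \approx 1189.5$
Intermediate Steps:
$t{\left(R \right)} = - 7 R$
$E = \frac{1425}{3008}$ ($E = \frac{\left(-7\right) \left(-29\right) - 1628}{-2044 - 964} = \frac{203 - 1628}{-3008} = \left(-1425\right) \left(- \frac{1}{3008}\right) = \frac{1425}{3008} \approx 0.47374$)
$E - -1189 = \frac{1425}{3008} - -1189 = \frac{1425}{3008} + 1189 = \frac{3577937}{3008}$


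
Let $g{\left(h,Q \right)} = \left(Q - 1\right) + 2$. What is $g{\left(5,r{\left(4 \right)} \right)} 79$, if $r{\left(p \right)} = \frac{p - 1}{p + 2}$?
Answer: $\frac{237}{2} \approx 118.5$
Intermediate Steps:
$r{\left(p \right)} = \frac{-1 + p}{2 + p}$
$g{\left(h,Q \right)} = 1 + Q$ ($g{\left(h,Q \right)} = \left(-1 + Q\right) + 2 = 1 + Q$)
$g{\left(5,r{\left(4 \right)} \right)} 79 = \left(1 + \frac{-1 + 4}{2 + 4}\right) 79 = \left(1 + \frac{1}{6} \cdot 3\right) 79 = \left(1 + \frac{1}{2}\right) 79 = \frac{3}{2} \cdot 79 = \frac{237}{2}$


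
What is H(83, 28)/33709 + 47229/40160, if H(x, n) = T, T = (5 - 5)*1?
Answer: 47229/40160 ≈ 1.1760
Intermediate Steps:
T = 0 (T = 0*1 = 0)
H(x, n) = 0
H(83, 28)/33709 + 47229/40160 = 0/33709 + 47229/40160 = 0*(1/33709) + 47229*(1/40160) = 0 + 47229/40160 = 47229/40160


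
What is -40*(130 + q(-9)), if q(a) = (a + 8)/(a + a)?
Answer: -46820/9 ≈ -5202.2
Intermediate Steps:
q(a) = (8 + a)/(2*a) (q(a) = (8 + a)/((2*a)) = (8 + a)*(1/(2*a)) = (8 + a)/(2*a))
-40*(130 + q(-9)) = -40*(130 + (½)*(8 - 9)/(-9)) = -40*(130 + (½)*(-⅑)*(-1)) = -40*(130 + 1/18) = -40*2341/18 = -46820/9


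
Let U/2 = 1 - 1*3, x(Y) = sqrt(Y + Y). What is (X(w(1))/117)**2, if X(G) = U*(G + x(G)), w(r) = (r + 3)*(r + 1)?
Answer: 256/1521 ≈ 0.16831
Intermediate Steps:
x(Y) = sqrt(2)*sqrt(Y) (x(Y) = sqrt(2*Y) = sqrt(2)*sqrt(Y))
U = -4 (U = 2*(1 - 1*3) = 2*(1 - 3) = 2*(-2) = -4)
w(r) = (1 + r)*(3 + r) (w(r) = (3 + r)*(1 + r) = (1 + r)*(3 + r))
X(G) = -4*G - 4*sqrt(2)*sqrt(G) (X(G) = -4*(G + sqrt(2)*sqrt(G)) = -4*G - 4*sqrt(2)*sqrt(G))
(X(w(1))/117)**2 = ((-4*(3 + 1**2 + 4*1) - 4*sqrt(2)*sqrt(3 + 1**2 + 4*1))/117)**2 = ((-4*(3 + 1 + 4) - 4*sqrt(2)*sqrt(3 + 1 + 4))*(1/117))**2 = ((-4*8 - 4*sqrt(2)*sqrt(8))*(1/117))**2 = ((-32 - 4*sqrt(2)*2*sqrt(2))*(1/117))**2 = ((-32 - 16)*(1/117))**2 = (-48*1/117)**2 = (-16/39)**2 = 256/1521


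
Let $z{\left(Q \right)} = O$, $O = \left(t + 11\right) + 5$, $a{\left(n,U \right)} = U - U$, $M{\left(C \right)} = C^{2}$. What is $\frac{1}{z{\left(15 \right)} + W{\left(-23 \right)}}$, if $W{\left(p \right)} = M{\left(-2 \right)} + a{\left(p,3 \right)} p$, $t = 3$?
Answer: $\frac{1}{23} \approx 0.043478$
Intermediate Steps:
$a{\left(n,U \right)} = 0$
$O = 19$ ($O = \left(3 + 11\right) + 5 = 14 + 5 = 19$)
$W{\left(p \right)} = 4$ ($W{\left(p \right)} = \left(-2\right)^{2} + 0 p = 4 + 0 = 4$)
$z{\left(Q \right)} = 19$
$\frac{1}{z{\left(15 \right)} + W{\left(-23 \right)}} = \frac{1}{19 + 4} = \frac{1}{23}$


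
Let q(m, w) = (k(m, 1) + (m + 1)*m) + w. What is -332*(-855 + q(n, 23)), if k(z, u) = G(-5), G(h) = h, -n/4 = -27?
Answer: -3630420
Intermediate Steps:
n = 108 (n = -4*(-27) = 108)
k(z, u) = -5
q(m, w) = -5 + w + m*(1 + m) (q(m, w) = (-5 + (m + 1)*m) + w = (-5 + (1 + m)*m) + w = (-5 + m*(1 + m)) + w = -5 + w + m*(1 + m))
-332*(-855 + q(n, 23)) = -332*(-855 + (-5 + 108 + 23 + 108²)) = -332*(-855 + (-5 + 108 + 23 + 11664)) = -332*(-855 + 11790) = -332*10935 = -3630420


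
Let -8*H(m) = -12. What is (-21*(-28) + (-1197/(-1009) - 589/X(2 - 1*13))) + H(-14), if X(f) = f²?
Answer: 143044003/244178 ≈ 585.82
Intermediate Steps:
H(m) = 3/2 (H(m) = -⅛*(-12) = 3/2)
(-21*(-28) + (-1197/(-1009) - 589/X(2 - 1*13))) + H(-14) = (-21*(-28) + (-1197/(-1009) - 589/(2 - 1*13)²)) + 3/2 = (588 + (-1197*(-1/1009) - 589/(2 - 13)²)) + 3/2 = (588 + (1197/1009 - 589/((-11)²))) + 3/2 = (588 + (1197/1009 - 589/121)) + 3/2 = (588 - 449464/122089) + 3/2 = 71338868/122089 + 3/2 = 143044003/244178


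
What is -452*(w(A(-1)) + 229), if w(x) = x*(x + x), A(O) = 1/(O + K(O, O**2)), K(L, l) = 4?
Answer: -932476/9 ≈ -1.0361e+5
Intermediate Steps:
A(O) = 1/(4 + O) (A(O) = 1/(O + 4) = 1/(4 + O))
w(x) = 2*x**2 (w(x) = x*(2*x) = 2*x**2)
-452*(w(A(-1)) + 229) = -452*(2*(1/(4 - 1))**2 + 229) = -452*(2*(1/3)**2 + 229) = -452*(2*(1/9) + 229) = -452*(2/9 + 229) = -452*2063/9 = -932476/9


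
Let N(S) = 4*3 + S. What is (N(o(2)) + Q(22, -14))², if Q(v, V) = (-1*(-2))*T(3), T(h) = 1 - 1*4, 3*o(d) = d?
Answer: 400/9 ≈ 44.444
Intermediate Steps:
o(d) = d/3
T(h) = -3 (T(h) = 1 - 4 = -3)
Q(v, V) = -6 (Q(v, V) = -1*(-2)*(-3) = 2*(-3) = -6)
N(S) = 12 + S
(N(o(2)) + Q(22, -14))² = ((12 + (⅓)*2) - 6)² = ((12 + ⅔) - 6)² = (38/3 - 6)² = (20/3)² = 400/9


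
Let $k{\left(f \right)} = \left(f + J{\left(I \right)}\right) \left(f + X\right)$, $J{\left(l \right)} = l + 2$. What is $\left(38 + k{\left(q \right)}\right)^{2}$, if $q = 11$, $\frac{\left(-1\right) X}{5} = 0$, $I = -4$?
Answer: $18769$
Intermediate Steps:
$X = 0$ ($X = \left(-5\right) 0 = 0$)
$J{\left(l \right)} = 2 + l$
$k{\left(f \right)} = f \left(-2 + f\right)$ ($k{\left(f \right)} = \left(f + \left(2 - 4\right)\right) \left(f + 0\right) = \left(f - 2\right) f = \left(-2 + f\right) f = f \left(-2 + f\right)$)
$\left(38 + k{\left(q \right)}\right)^{2} = \left(38 + 11 \left(-2 + 11\right)\right)^{2} = \left(38 + 11 \cdot 9\right)^{2} = \left(38 + 99\right)^{2} = 137^{2} = 18769$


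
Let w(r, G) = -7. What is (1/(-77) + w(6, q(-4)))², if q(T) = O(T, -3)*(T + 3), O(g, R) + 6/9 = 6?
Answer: 291600/5929 ≈ 49.182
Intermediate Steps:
O(g, R) = 16/3 (O(g, R) = -⅔ + 6 = 16/3)
q(T) = 16 + 16*T/3 (q(T) = 16*(T + 3)/3 = 16*(3 + T)/3 = 16 + 16*T/3)
(1/(-77) + w(6, q(-4)))² = (1/(-77) - 7)² = (-1/77 - 7)² = (-540/77)² = 291600/5929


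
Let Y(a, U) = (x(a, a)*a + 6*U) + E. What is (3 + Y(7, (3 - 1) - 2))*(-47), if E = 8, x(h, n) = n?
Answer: -2820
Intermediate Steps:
Y(a, U) = 8 + a**2 + 6*U (Y(a, U) = (a*a + 6*U) + 8 = (a**2 + 6*U) + 8 = 8 + a**2 + 6*U)
(3 + Y(7, (3 - 1) - 2))*(-47) = (3 + (8 + 7**2 + 6*((3 - 1) - 2)))*(-47) = (3 + (8 + 49 + 6*(2 - 2)))*(-47) = (3 + (8 + 49 + 6*0))*(-47) = (3 + (8 + 49 + 0))*(-47) = (3 + 57)*(-47) = 60*(-47) = -2820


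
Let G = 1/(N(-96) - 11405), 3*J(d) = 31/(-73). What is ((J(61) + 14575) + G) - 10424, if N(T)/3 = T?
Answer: 10629381115/2560767 ≈ 4150.9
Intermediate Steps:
N(T) = 3*T
J(d) = -31/219 (J(d) = (31/(-73))/3 = (31*(-1/73))/3 = (1/3)*(-31/73) = -31/219)
G = -1/11693 (G = 1/(3*(-96) - 11405) = 1/(-288 - 11405) = 1/(-11693) = -1/11693 ≈ -8.5521e-5)
((J(61) + 14575) + G) - 10424 = ((-31/219 + 14575) - 1/11693) - 10424 = (3191894/219 - 1/11693) - 10424 = 37322816323/2560767 - 10424 = 10629381115/2560767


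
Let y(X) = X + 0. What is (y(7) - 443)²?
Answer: 190096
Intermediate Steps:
y(X) = X
(y(7) - 443)² = (7 - 443)² = (-436)² = 190096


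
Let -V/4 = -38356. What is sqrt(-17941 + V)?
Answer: sqrt(135483) ≈ 368.08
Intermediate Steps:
V = 153424 (V = -4*(-38356) = 153424)
sqrt(-17941 + V) = sqrt(-17941 + 153424) = sqrt(135483)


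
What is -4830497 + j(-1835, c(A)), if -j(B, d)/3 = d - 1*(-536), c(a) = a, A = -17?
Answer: -4832054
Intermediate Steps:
j(B, d) = -1608 - 3*d (j(B, d) = -3*(d - 1*(-536)) = -3*(d + 536) = -3*(536 + d) = -1608 - 3*d)
-4830497 + j(-1835, c(A)) = -4830497 + (-1608 - 3*(-17)) = -4830497 + (-1608 + 51) = -4830497 - 1557 = -4832054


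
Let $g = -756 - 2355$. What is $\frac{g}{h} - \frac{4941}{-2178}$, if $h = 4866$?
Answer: $\frac{159881}{98131} \approx 1.6293$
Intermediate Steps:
$g = -3111$
$\frac{g}{h} - \frac{4941}{-2178} = - \frac{3111}{4866} - \frac{4941}{-2178} = \left(-3111\right) \frac{1}{4866} - - \frac{549}{242} = - \frac{1037}{1622} + \frac{549}{242} = \frac{159881}{98131}$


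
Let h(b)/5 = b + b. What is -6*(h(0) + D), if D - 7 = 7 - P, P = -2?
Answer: -96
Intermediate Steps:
D = 16 (D = 7 + (7 - 1*(-2)) = 7 + (7 + 2) = 7 + 9 = 16)
h(b) = 10*b (h(b) = 5*(b + b) = 5*(2*b) = 10*b)
-6*(h(0) + D) = -6*(10*0 + 16) = -6*(0 + 16) = -6*16 = -96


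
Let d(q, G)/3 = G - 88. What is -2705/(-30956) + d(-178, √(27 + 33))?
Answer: -8169679/30956 + 6*√15 ≈ -240.67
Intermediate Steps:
d(q, G) = -264 + 3*G (d(q, G) = 3*(G - 88) = 3*(-88 + G) = -264 + 3*G)
-2705/(-30956) + d(-178, √(27 + 33)) = -2705/(-30956) + (-264 + 3*√(27 + 33)) = -2705*(-1/30956) + (-264 + 3*√60) = 2705/30956 + (-264 + 3*(2*√15)) = 2705/30956 + (-264 + 6*√15) = -8169679/30956 + 6*√15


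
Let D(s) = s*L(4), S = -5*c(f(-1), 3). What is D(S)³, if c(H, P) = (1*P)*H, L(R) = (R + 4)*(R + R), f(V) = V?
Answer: 884736000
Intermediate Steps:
L(R) = 2*R*(4 + R) (L(R) = (4 + R)*(2*R) = 2*R*(4 + R))
c(H, P) = H*P (c(H, P) = P*H = H*P)
S = 15 (S = -(-5)*3 = -5*(-3) = 15)
D(s) = 64*s (D(s) = s*(2*4*(4 + 4)) = s*(2*4*8) = s*64 = 64*s)
D(S)³ = (64*15)³ = 960³ = 884736000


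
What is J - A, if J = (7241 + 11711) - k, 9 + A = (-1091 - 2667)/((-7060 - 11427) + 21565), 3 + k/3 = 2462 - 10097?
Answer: 64447504/1539 ≈ 41876.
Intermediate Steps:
k = -22914 (k = -9 + 3*(2462 - 10097) = -9 + 3*(-7635) = -9 - 22905 = -22914)
A = -15730/1539 (A = -9 + (-1091 - 2667)/((-7060 - 11427) + 21565) = -9 - 3758/(-18487 + 21565) = -9 - 3758/3078 = -9 - 3758*1/3078 = -9 - 1879/1539 = -15730/1539 ≈ -10.221)
J = 41866 (J = (7241 + 11711) - 1*(-22914) = 18952 + 22914 = 41866)
J - A = 41866 - 1*(-15730/1539) = 41866 + 15730/1539 = 64447504/1539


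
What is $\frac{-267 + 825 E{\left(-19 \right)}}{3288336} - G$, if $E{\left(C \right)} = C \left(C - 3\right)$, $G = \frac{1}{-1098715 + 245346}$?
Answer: $\frac{98019912821}{935388001328} \approx 0.10479$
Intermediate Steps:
$G = - \frac{1}{853369}$ ($G = \frac{1}{-853369} = - \frac{1}{853369} \approx -1.1718 \cdot 10^{-6}$)
$E{\left(C \right)} = C \left(-3 + C\right)$
$\frac{-267 + 825 E{\left(-19 \right)}}{3288336} - G = \frac{-267 + 825 \left(- 19 \left(-3 - 19\right)\right)}{3288336} - - \frac{1}{853369} = \left(-267 + 825 \left(\left(-19\right) \left(-22\right)\right)\right) \frac{1}{3288336} + \frac{1}{853369} = \left(-267 + 825 \cdot 418\right) \frac{1}{3288336} + \frac{1}{853369} = \left(-267 + 344850\right) \frac{1}{3288336} + \frac{1}{853369} = 344583 \cdot \frac{1}{3288336} + \frac{1}{853369} = \frac{114861}{1096112} + \frac{1}{853369} = \frac{98019912821}{935388001328}$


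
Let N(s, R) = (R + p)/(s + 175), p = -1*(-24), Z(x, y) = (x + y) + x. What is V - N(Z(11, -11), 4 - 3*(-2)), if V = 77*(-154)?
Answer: -1102811/93 ≈ -11858.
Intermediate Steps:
Z(x, y) = y + 2*x
p = 24
N(s, R) = (24 + R)/(175 + s) (N(s, R) = (R + 24)/(s + 175) = (24 + R)/(175 + s))
V = -11858
V - N(Z(11, -11), 4 - 3*(-2)) = -11858 - (24 + (4 - 3*(-2)))/(175 + (-11 + 2*11)) = -11858 - (24 + (4 + 6))/(175 + (-11 + 22)) = -11858 - (24 + 10)/(175 + 11) = -11858 - 34/186 = -11858 - 1*17/93 = -11858 - 17/93 = -1102811/93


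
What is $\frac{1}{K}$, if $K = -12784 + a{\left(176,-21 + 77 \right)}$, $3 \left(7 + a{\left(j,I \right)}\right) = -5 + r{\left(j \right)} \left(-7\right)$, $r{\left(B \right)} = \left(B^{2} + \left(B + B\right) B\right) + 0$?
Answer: $- \frac{3}{688874} \approx -4.3549 \cdot 10^{-6}$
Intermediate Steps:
$r{\left(B \right)} = 3 B^{2}$ ($r{\left(B \right)} = \left(B^{2} + 2 B B\right) + 0 = \left(B^{2} + 2 B^{2}\right) + 0 = 3 B^{2} + 0 = 3 B^{2}$)
$a{\left(j,I \right)} = - \frac{26}{3} - 7 j^{2}$ ($a{\left(j,I \right)} = -7 + \frac{-5 + 3 j^{2} \left(-7\right)}{3} = -7 + \frac{-5 - 21 j^{2}}{3} = -7 - \left(\frac{5}{3} + 7 j^{2}\right) = - \frac{26}{3} - 7 j^{2}$)
$K = - \frac{688874}{3}$ ($K = -12784 - \left(\frac{26}{3} + 7 \cdot 176^{2}\right) = -12784 - \frac{650522}{3} = - \frac{688874}{3} \approx -2.2962 \cdot 10^{5}$)
$\frac{1}{K} = \frac{1}{- \frac{688874}{3}} = - \frac{3}{688874}$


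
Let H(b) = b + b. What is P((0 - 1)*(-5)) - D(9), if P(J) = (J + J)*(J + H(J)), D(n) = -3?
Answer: 153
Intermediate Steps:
H(b) = 2*b
P(J) = 6*J² (P(J) = (J + J)*(J + 2*J) = (2*J)*(3*J) = 6*J²)
P((0 - 1)*(-5)) - D(9) = 6*((0 - 1)*(-5))² - 1*(-3) = 6*(-1*(-5))² + 3 = 6*5² + 3 = 6*25 + 3 = 150 + 3 = 153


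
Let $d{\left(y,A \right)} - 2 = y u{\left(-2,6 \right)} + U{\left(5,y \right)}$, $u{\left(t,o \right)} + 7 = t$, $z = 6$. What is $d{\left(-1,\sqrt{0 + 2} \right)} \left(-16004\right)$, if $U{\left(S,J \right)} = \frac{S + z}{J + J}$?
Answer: $-88022$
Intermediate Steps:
$u{\left(t,o \right)} = -7 + t$
$U{\left(S,J \right)} = \frac{6 + S}{2 J}$ ($U{\left(S,J \right)} = \frac{S + 6}{J + J} = \frac{6 + S}{2 J}$)
$d{\left(y,A \right)} = 2 - 9 y + \frac{11}{2 y}$ ($d{\left(y,A \right)} = 2 + \left(y \left(-7 - 2\right) + \frac{6 + 5}{2 y}\right) = 2 + \left(y \left(-9\right) + \frac{1}{2} \frac{1}{y} 11\right) = 2 - \left(9 y - \frac{11}{2 y}\right) = 2 - 9 y + \frac{11}{2 y}$)
$d{\left(-1,\sqrt{0 + 2} \right)} \left(-16004\right) = \left(2 - -9 + \frac{11}{2 \left(-1\right)}\right) \left(-16004\right) = \left(2 + 9 + \frac{11}{2} \left(-1\right)\right) \left(-16004\right) = \left(2 + 9 - \frac{11}{2}\right) \left(-16004\right) = \frac{11}{2} \left(-16004\right) = -88022$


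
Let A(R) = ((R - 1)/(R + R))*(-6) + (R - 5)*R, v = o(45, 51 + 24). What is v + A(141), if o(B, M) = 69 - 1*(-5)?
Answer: 904610/47 ≈ 19247.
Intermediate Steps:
o(B, M) = 74 (o(B, M) = 69 + 5 = 74)
v = 74
A(R) = R*(-5 + R) - 3*(-1 + R)/R (A(R) = ((-1 + R)/((2*R)))*(-6) + (-5 + R)*R = ((-1 + R)*(1/(2*R)))*(-6) + R*(-5 + R) = ((-1 + R)/(2*R))*(-6) + R*(-5 + R) = -3*(-1 + R)/R + R*(-5 + R) = R*(-5 + R) - 3*(-1 + R)/R)
v + A(141) = 74 + (-3 + 141² - 5*141 + 3/141) = 74 + (-3 + 19881 - 705 + 3*(1/141)) = 74 + (-3 + 19881 - 705 + 1/47) = 74 + 901132/47 = 904610/47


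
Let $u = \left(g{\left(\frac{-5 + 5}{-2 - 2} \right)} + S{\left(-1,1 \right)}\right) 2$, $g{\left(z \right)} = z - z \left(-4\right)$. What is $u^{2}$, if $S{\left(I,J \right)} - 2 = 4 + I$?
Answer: $100$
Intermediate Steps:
$S{\left(I,J \right)} = 6 + I$ ($S{\left(I,J \right)} = 2 + \left(4 + I\right) = 6 + I$)
$g{\left(z \right)} = 5 z$ ($g{\left(z \right)} = z - - 4 z = z + 4 z = 5 z$)
$u = 10$ ($u = \left(5 \frac{-5 + 5}{-2 - 2} + \left(6 - 1\right)\right) 2 = \left(5 \frac{0}{-4} + 5\right) 2 = \left(5 \cdot 0 \left(- \frac{1}{4}\right) + 5\right) 2 = \left(5 \cdot 0 + 5\right) 2 = \left(0 + 5\right) 2 = 5 \cdot 2 = 10$)
$u^{2} = 10^{2} = 100$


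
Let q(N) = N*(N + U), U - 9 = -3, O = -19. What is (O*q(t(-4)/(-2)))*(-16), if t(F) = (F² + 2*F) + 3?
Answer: -836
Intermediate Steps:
t(F) = 3 + F² + 2*F
U = 6 (U = 9 - 3 = 6)
q(N) = N*(6 + N) (q(N) = N*(N + 6) = N*(6 + N))
(O*q(t(-4)/(-2)))*(-16) = -19*(3 + (-4)² + 2*(-4))/(-2)*(6 + (3 + (-4)² + 2*(-4))/(-2))*(-16) = -19*(3 + 16 - 8)*(-½)*(6 + (3 + 16 - 8)*(-½))*(-16) = -19*11*(-½)*(6 + 11*(-½))*(-16) = -(-209)*(6 - 11/2)/2*(-16) = -(-209)/(2*2)*(-16) = -19*(-11/4)*(-16) = (209/4)*(-16) = -836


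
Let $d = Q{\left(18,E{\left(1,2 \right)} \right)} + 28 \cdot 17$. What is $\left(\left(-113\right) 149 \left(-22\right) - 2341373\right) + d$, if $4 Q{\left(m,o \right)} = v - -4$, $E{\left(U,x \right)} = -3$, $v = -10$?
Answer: $- \frac{3940969}{2} \approx -1.9705 \cdot 10^{6}$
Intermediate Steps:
$Q{\left(m,o \right)} = - \frac{3}{2}$ ($Q{\left(m,o \right)} = \frac{-10 - -4}{4} = \frac{-10 + 4}{4} = \frac{1}{4} \left(-6\right) = - \frac{3}{2}$)
$d = \frac{949}{2}$ ($d = - \frac{3}{2} + 28 \cdot 17 = - \frac{3}{2} + 476 = \frac{949}{2} \approx 474.5$)
$\left(\left(-113\right) 149 \left(-22\right) - 2341373\right) + d = \left(\left(-113\right) 149 \left(-22\right) - 2341373\right) + \frac{949}{2} = \left(\left(-16837\right) \left(-22\right) - 2341373\right) + \frac{949}{2} = \left(370414 - 2341373\right) + \frac{949}{2} = -1970959 + \frac{949}{2} = - \frac{3940969}{2}$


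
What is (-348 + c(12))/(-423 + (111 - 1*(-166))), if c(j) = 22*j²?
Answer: -1410/73 ≈ -19.315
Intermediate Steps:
(-348 + c(12))/(-423 + (111 - 1*(-166))) = (-348 + 22*12²)/(-423 + (111 - 1*(-166))) = (-348 + 22*144)/(-423 + (111 + 166)) = (-348 + 3168)/(-423 + 277) = 2820/(-146) = 2820*(-1/146) = -1410/73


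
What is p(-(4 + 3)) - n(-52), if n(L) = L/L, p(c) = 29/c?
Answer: -36/7 ≈ -5.1429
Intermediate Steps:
n(L) = 1
p(-(4 + 3)) - n(-52) = 29/((-(4 + 3))) - 1*1 = 29/((-1*7)) - 1 = 29/(-7) - 1 = 29*(-⅐) - 1 = -29/7 - 1 = -36/7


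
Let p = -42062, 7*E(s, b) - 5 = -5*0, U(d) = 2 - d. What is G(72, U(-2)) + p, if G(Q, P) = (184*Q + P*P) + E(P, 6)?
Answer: -201581/7 ≈ -28797.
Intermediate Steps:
E(s, b) = 5/7 (E(s, b) = 5/7 + (-5*0)/7 = 5/7 + (⅐)*0 = 5/7 + 0 = 5/7)
G(Q, P) = 5/7 + P² + 184*Q (G(Q, P) = (184*Q + P*P) + 5/7 = (184*Q + P²) + 5/7 = (P² + 184*Q) + 5/7 = 5/7 + P² + 184*Q)
G(72, U(-2)) + p = (5/7 + (2 - 1*(-2))² + 184*72) - 42062 = (5/7 + (2 + 2)² + 13248) - 42062 = (5/7 + 4² + 13248) - 42062 = (5/7 + 16 + 13248) - 42062 = 92853/7 - 42062 = -201581/7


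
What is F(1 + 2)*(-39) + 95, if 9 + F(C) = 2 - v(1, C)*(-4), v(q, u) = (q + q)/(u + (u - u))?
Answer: 264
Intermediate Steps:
v(q, u) = 2*q/u (v(q, u) = (2*q)/(u + 0) = (2*q)/u = 2*q/u)
F(C) = -7 + 8/C (F(C) = -9 + (2 - 2*1/C*(-4)) = -9 + (2 - 2/C*(-4)) = -9 + (2 - (-8)/C) = -9 + (2 + 8/C) = -7 + 8/C)
F(1 + 2)*(-39) + 95 = (-7 + 8/(1 + 2))*(-39) + 95 = (-7 + 8/3)*(-39) + 95 = -13/3*(-39) + 95 = 169 + 95 = 264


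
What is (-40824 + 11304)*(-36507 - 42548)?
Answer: 2333703600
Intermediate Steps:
(-40824 + 11304)*(-36507 - 42548) = -29520*(-79055) = 2333703600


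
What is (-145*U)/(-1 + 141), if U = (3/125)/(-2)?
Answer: 87/7000 ≈ 0.012429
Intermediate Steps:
U = -3/250 (U = (3*(1/125))*(-½) = (3/125)*(-½) = -3/250 ≈ -0.012000)
(-145*U)/(-1 + 141) = (-145*(-3/250))/(-1 + 141) = (87/50)/140 = (87/50)*(1/140) = 87/7000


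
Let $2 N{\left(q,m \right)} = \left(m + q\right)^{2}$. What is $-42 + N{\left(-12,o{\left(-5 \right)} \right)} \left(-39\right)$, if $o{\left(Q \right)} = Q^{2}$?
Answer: $- \frac{6675}{2} \approx -3337.5$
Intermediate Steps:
$N{\left(q,m \right)} = \frac{\left(m + q\right)^{2}}{2}$
$-42 + N{\left(-12,o{\left(-5 \right)} \right)} \left(-39\right) = -42 + \frac{\left(\left(-5\right)^{2} - 12\right)^{2}}{2} \left(-39\right) = -42 + \frac{\left(25 - 12\right)^{2}}{2} \left(-39\right) = -42 + \frac{13^{2}}{2} \left(-39\right) = -42 + \frac{1}{2} \cdot 169 \left(-39\right) = -42 + \frac{169}{2} \left(-39\right) = -42 - \frac{6591}{2} = - \frac{6675}{2}$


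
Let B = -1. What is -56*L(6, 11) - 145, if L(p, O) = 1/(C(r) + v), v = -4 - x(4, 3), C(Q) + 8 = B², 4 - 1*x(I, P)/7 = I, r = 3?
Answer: -1539/11 ≈ -139.91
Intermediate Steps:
x(I, P) = 28 - 7*I
C(Q) = -7 (C(Q) = -8 + (-1)² = -8 + 1 = -7)
v = -4 (v = -4 - (28 - 7*4) = -4 - (28 - 28) = -4 - 1*0 = -4 + 0 = -4)
L(p, O) = -1/11 (L(p, O) = 1/(-7 - 4) = 1/(-11) = -1/11)
-56*L(6, 11) - 145 = -56*(-1/11) - 145 = 56/11 - 145 = -1539/11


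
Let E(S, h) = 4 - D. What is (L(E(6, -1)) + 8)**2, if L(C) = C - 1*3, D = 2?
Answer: 49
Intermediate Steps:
E(S, h) = 2 (E(S, h) = 4 - 1*2 = 4 - 2 = 2)
L(C) = -3 + C (L(C) = C - 3 = -3 + C)
(L(E(6, -1)) + 8)**2 = ((-3 + 2) + 8)**2 = (-1 + 8)**2 = 7**2 = 49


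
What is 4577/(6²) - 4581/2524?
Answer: 1423429/11358 ≈ 125.32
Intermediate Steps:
4577/(6²) - 4581/2524 = 4577/36 - 4581*1/2524 = 4577*(1/36) - 4581/2524 = 4577/36 - 4581/2524 = 1423429/11358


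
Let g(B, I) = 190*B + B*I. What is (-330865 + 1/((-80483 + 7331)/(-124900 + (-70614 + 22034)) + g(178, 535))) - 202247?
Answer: -1491891751320443/2798458394 ≈ -5.3311e+5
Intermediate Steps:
(-330865 + 1/((-80483 + 7331)/(-124900 + (-70614 + 22034)) + g(178, 535))) - 202247 = (-330865 + 1/((-80483 + 7331)/(-124900 + (-70614 + 22034)) + 178*(190 + 535))) - 202247 = (-330865 + 1/(-73152/(-124900 - 48580) + 178*725)) - 202247 = (-330865 + 1/(-73152/(-173480) + 129050)) - 202247 = (-330865 + 1/(-73152*(-1/173480) + 129050)) - 202247 = (-330865 + 1/(9144/21685 + 129050)) - 202247 = (-330865 + 1/(2798458394/21685)) - 202247 = (-330865 + 21685/2798458394) - 202247 = -925911936509125/2798458394 - 202247 = -1491891751320443/2798458394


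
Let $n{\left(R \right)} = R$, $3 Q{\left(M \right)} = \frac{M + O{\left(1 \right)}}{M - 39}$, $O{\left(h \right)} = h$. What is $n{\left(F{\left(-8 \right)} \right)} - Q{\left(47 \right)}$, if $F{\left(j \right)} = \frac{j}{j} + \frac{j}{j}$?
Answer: $0$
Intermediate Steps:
$F{\left(j \right)} = 2$ ($F{\left(j \right)} = 1 + 1 = 2$)
$Q{\left(M \right)} = \frac{1 + M}{3 \left(-39 + M\right)}$ ($Q{\left(M \right)} = \frac{\left(M + 1\right) \frac{1}{M - 39}}{3} = \frac{\left(1 + M\right) \frac{1}{-39 + M}}{3} = \frac{\frac{1}{-39 + M} \left(1 + M\right)}{3} = \frac{1 + M}{3 \left(-39 + M\right)}$)
$n{\left(F{\left(-8 \right)} \right)} - Q{\left(47 \right)} = 2 - \frac{1 + 47}{3 \left(-39 + 47\right)} = 2 - \frac{1}{3} \cdot \frac{1}{8} \cdot 48 = 2 - 2 = 0$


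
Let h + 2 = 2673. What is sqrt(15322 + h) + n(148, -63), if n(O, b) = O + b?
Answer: 85 + sqrt(17993) ≈ 219.14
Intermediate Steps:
h = 2671 (h = -2 + 2673 = 2671)
sqrt(15322 + h) + n(148, -63) = sqrt(15322 + 2671) + (148 - 63) = sqrt(17993) + 85 = 85 + sqrt(17993)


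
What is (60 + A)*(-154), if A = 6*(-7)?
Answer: -2772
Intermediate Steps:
A = -42
(60 + A)*(-154) = (60 - 42)*(-154) = 18*(-154) = -2772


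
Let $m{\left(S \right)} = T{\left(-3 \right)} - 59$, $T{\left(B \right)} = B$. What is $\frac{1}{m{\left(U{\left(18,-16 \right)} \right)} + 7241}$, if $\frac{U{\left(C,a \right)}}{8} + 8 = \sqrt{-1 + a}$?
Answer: $\frac{1}{7179} \approx 0.0001393$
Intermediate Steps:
$U{\left(C,a \right)} = -64 + 8 \sqrt{-1 + a}$
$m{\left(S \right)} = -62$ ($m{\left(S \right)} = -3 - 59 = -62$)
$\frac{1}{m{\left(U{\left(18,-16 \right)} \right)} + 7241} = \frac{1}{-62 + 7241} = \frac{1}{7179}$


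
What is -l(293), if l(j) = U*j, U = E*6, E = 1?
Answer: -1758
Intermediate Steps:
U = 6 (U = 1*6 = 6)
l(j) = 6*j
-l(293) = -6*293 = -1*1758 = -1758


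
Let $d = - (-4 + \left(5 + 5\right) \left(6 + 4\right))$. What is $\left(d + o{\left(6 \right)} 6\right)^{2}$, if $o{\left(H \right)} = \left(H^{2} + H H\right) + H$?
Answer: $138384$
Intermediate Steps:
$o{\left(H \right)} = H + 2 H^{2}$ ($o{\left(H \right)} = \left(H^{2} + H^{2}\right) + H = 2 H^{2} + H = H + 2 H^{2}$)
$d = -96$ ($d = - (-4 + 10 \cdot 10) = - (-4 + 100) = \left(-1\right) 96 = -96$)
$\left(d + o{\left(6 \right)} 6\right)^{2} = \left(-96 + 6 \left(1 + 2 \cdot 6\right) 6\right)^{2} = \left(-96 + 6 \left(1 + 12\right) 6\right)^{2} = \left(-96 + 6 \cdot 13 \cdot 6\right)^{2} = \left(-96 + 78 \cdot 6\right)^{2} = \left(-96 + 468\right)^{2} = 372^{2} = 138384$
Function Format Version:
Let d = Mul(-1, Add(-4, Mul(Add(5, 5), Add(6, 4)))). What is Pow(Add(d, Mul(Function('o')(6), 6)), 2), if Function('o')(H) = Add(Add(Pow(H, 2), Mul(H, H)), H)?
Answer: 138384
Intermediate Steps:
Function('o')(H) = Add(H, Mul(2, Pow(H, 2))) (Function('o')(H) = Add(Add(Pow(H, 2), Pow(H, 2)), H) = Add(Mul(2, Pow(H, 2)), H) = Add(H, Mul(2, Pow(H, 2))))
d = -96 (d = Mul(-1, Add(-4, Mul(10, 10))) = Mul(-1, Add(-4, 100)) = Mul(-1, 96) = -96)
Pow(Add(d, Mul(Function('o')(6), 6)), 2) = Pow(Add(-96, Mul(Mul(6, Add(1, Mul(2, 6))), 6)), 2) = Pow(Add(-96, Mul(Mul(6, Add(1, 12)), 6)), 2) = Pow(Add(-96, Mul(Mul(6, 13), 6)), 2) = Pow(Add(-96, Mul(78, 6)), 2) = Pow(Add(-96, 468), 2) = Pow(372, 2) = 138384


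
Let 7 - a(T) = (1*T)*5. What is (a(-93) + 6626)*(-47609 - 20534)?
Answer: -483679014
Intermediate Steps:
a(T) = 7 - 5*T (a(T) = 7 - 1*T*5 = 7 - T*5 = 7 - 5*T)
(a(-93) + 6626)*(-47609 - 20534) = ((7 - 5*(-93)) + 6626)*(-47609 - 20534) = ((7 + 465) + 6626)*(-68143) = (472 + 6626)*(-68143) = 7098*(-68143) = -483679014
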